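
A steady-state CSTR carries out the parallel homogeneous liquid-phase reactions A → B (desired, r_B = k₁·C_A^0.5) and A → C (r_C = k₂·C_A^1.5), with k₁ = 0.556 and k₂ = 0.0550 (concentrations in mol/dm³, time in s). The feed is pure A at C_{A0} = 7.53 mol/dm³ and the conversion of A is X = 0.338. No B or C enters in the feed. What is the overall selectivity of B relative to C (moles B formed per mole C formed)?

Exit C_A = C_{A0}(1−X) = 7.53×0.662 = 4.985 mol/dm³.
A CSTR operates uniformly at the exit composition, giving r_B = 1.241 and r_C = 0.6121 (each k·C_A^n at C_A = 4.985).
Overall selectivity = C_B/C_C = r_Bτ/(r_Cτ) = r_B/r_C = 2.03.

2.03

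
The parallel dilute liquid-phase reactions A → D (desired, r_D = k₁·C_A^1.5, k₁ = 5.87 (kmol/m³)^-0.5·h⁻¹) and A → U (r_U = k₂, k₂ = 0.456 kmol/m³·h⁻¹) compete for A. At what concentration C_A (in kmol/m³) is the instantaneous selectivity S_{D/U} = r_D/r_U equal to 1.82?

S_{D/U} = (k₁/k₂)·C_A^1.5 ⇒ C_A = (S·k₂/k₁)^(1/1.5).
= (1.82×0.456/5.87)^(0.6667) = (0.1414)^(0.6667) = 0.271 kmol/m³.

0.271 kmol/m³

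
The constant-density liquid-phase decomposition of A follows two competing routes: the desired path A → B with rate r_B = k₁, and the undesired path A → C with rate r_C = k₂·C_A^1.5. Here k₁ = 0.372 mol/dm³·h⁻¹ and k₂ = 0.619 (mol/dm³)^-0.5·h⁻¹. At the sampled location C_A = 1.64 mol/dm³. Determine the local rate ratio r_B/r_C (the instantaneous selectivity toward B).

S_{B/C} = r_B/r_C = (k₁)/(k₂·C_A^1.5) = (k₁/k₂)·C_A^-1.5.
= (0.372) / (0.619×1.640^1.5) = 0.3720/1.300 = 0.286.
The undesired path is higher order in A, so low C_A (CSTR or dilute feed) favours B.

0.286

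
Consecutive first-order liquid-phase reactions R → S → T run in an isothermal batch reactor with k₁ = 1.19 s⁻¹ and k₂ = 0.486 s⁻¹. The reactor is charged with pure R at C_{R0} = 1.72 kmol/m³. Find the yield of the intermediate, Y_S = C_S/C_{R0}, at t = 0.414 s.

Solving the coupled first-order balances gives C_S(t) = [k₁/(k₂−k₁)]·C_{R0}·(e^(−k₁t) − e^(−k₂t)).
e^(−k₁t) = e^(−1.19×0.414) = e^(−0.4927) = 0.6110; e^(−k₂t) = e^(−0.2012) = 0.8177.
C_S = 1.19×1.72/(0.486−1.19) × (0.6110−0.8177) = (-2.907)×(-0.2067) = 0.6011 kmol/m³.
Y_S = C_S/C_{R0} = 0.6011/1.72 = 0.349.

0.349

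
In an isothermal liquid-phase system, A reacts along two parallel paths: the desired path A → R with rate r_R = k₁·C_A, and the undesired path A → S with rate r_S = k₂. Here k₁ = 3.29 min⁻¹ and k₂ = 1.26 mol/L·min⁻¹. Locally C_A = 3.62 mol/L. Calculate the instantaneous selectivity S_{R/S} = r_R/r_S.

S_{R/S} = r_R/r_S = (k₁·C_A)/(k₂) = (k₁/k₂)·C_A.
= (3.29×3.620) / (1.26) = 11.91/1.260 = 9.45.
Since the desired path is higher order in A, keeping C_A high (PFR or concentrated feed) favours R.

9.45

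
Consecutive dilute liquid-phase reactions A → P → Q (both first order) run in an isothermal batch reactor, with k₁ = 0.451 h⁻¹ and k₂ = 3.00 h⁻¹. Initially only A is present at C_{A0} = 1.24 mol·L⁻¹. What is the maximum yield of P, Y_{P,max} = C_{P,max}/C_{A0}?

0.108

For a first-order series the maximum intermediate yield is C_{P,max}/C_{A0} = (k₁/k₂)^[k₂/(k₂−k₁)].
= (0.451/3.00)^(3.00/(3.00−0.451)) = (0.1503)^(1.177) = 0.1075.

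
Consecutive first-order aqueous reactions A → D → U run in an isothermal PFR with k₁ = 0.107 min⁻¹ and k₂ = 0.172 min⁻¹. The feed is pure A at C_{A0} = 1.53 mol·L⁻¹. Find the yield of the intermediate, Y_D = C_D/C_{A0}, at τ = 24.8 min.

0.0928

For first-order series with pure A initially, C_D(τ) = k₁C_{A0}/(k₂−k₁)·(e^(−k₁τ) − e^(−k₂τ)).
e^(−k₁τ) = e^(−0.107×24.8) = e^(−2.654) = 0.07040; e^(−k₂τ) = e^(−4.266) = 0.01404.
C_D = 0.107×1.53/(0.172−0.107) × (0.07040−0.01404) = 2.519×0.05635 = 0.1419 mol·L⁻¹.
Y_D = C_D/C_{A0} = 0.1419/1.53 = 0.0928.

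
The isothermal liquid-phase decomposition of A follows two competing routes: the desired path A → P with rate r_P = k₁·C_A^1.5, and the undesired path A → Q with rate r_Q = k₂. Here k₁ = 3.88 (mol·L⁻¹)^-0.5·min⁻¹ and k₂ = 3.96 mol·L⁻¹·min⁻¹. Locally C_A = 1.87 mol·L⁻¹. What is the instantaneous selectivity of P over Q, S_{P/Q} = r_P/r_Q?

2.51

S_{P/Q} = r_P/r_Q = (k₁·C_A^1.5)/(k₂) = (k₁/k₂)·C_A^1.5.
= (3.88×1.870^1.5) / (3.96) = 9.922/3.960 = 2.51.
Since the desired path is higher order in A, keeping C_A high (PFR or concentrated feed) favours P.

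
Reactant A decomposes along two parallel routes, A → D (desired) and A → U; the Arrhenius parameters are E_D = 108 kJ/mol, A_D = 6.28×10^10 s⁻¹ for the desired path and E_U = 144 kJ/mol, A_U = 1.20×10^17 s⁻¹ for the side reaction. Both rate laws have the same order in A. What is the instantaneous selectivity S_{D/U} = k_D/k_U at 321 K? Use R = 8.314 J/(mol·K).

0.378

Since both paths have the same order in A, the concentration cancels and S_{D/U} = k_D/k_U = (A_D/A_U)·exp[(E_U−E_D)/(RT)].
(E_U−E_D)/(RT) = (144−108)×10³/(8.314×321) = 36000/2669 = 13.49.
k_D/k_U = (6.28×10^10/1.20×10^17)·exp(13.49) = 5.233×10^-7 × 7.216×10^5 = 0.378.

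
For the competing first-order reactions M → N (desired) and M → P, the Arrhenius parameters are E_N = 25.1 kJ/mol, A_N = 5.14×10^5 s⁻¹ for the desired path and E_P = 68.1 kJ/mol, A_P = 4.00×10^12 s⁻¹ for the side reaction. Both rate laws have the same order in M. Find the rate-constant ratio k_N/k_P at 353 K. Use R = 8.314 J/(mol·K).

Since both paths have the same order in M, the concentration cancels and S_{N/P} = k_N/k_P = (A_N/A_P)·exp[(E_P−E_N)/(RT)].
(E_P−E_N)/(RT) = (68.1−25.1)×10³/(8.314×353) = 43000/2935 = 14.65.
k_N/k_P = (5.14×10^5/4.00×10^12)·exp(14.65) = 1.285×10^-7 × 2.307×10^6 = 0.296.

0.296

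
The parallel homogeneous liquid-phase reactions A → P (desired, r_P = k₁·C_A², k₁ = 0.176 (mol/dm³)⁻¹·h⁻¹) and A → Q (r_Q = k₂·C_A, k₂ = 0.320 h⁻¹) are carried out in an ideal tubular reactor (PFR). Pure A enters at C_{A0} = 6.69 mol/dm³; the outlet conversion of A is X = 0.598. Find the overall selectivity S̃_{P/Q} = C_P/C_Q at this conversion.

C_A = C_{A0}(1−X) = 2.689 mol/dm³.
Along a PFR/batch, dC_Q/dC_A = −r_Q/(r_P+r_Q) = −k₂/(k₂+k₁·C_A).
Integrating from C_{A0} to C_A: C_Q = (0.320/0.176)·ln[(0.320+0.176·6.69)/(0.320+0.176·2.69)] = 1.818·ln(1.497/0.7933) = 1.155 mol/dm³.
Then C_P = (C_{A0}−C_A) − C_Q = 4.001 − 1.155 = 2.846 mol/dm³.
S̃_{P/Q} = C_P/C_Q = 2.846/1.155 = 2.46.

2.46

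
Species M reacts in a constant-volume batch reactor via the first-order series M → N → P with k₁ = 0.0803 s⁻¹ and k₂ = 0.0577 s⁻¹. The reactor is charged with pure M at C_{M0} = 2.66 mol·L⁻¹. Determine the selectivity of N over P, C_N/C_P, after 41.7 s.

Solving the coupled first-order balances gives C_N(t) = [k₁/(k₂−k₁)]·C_{M0}·(e^(−k₁t) − e^(−k₂t)).
e^(−k₁t) = e^(−0.0803×41.7) = e^(−3.349) = 0.03514; e^(−k₂t) = e^(−2.406) = 0.09017.
C_N = 0.0803×2.66/(0.0577−0.0803) × (0.03514−0.09017) = (-9.451)×(-0.05503) = 0.5201 mol·L⁻¹.
C_M = C_{M0}e^(−k₁t) = 0.09346 mol·L⁻¹, so C_P = C_{M0}−C_M−C_N = 2.046 mol·L⁻¹; C_N/C_P = 0.254.

0.254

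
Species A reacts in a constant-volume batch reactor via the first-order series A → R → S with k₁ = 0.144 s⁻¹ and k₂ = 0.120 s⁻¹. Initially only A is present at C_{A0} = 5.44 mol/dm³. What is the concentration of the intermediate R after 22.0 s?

Solving the coupled first-order balances gives C_R(t) = [k₁/(k₂−k₁)]·C_{A0}·(e^(−k₁t) − e^(−k₂t)).
e^(−k₁t) = e^(−0.144×22.0) = e^(−3.168) = 0.04209; e^(−k₂t) = e^(−2.640) = 0.07136.
C_R = 0.144×5.44/(0.120−0.144) × (0.04209−0.07136) = (-32.64)×(-0.02927) = 0.9555 mol/dm³.

0.955 mol/dm³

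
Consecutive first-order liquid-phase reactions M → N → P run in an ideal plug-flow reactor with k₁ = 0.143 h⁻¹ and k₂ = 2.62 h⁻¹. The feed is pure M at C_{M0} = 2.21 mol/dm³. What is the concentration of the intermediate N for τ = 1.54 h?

Solving the coupled first-order balances gives C_N(τ) = [k₁/(k₂−k₁)]·C_{M0}·(e^(−k₁τ) − e^(−k₂τ)).
e^(−k₁τ) = e^(−0.143×1.54) = e^(−0.2202) = 0.8023; e^(−k₂τ) = e^(−4.035) = 0.01769.
C_N = 0.143×2.21/(2.62−0.143) × (0.8023−0.01769) = 0.1276×0.7847 = 0.1001 mol/dm³.

0.100 mol/dm³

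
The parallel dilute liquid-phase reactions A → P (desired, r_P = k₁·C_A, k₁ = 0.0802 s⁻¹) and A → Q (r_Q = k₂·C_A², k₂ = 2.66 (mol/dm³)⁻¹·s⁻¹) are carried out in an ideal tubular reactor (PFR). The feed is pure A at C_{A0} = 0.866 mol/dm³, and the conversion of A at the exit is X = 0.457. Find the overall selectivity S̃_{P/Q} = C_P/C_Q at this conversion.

0.0465

C_A = C_{A0}(1−X) = 0.4702 mol/dm³.
Along a PFR/batch, dC_P/dC_A = −r_P/(r_P+r_Q) = −k₁/(k₁+k₂·C_A).
Integrating from C_{A0} to C_A: C_P = (0.0802/2.66)·ln[(0.0802+2.66·0.866)/(0.0802+2.66·0.470)] = 0.03015·ln(2.384/1.331) = 0.01757 mol/dm³.
C_Q = (C_{A0}−C_A)−C_P = 0.3782 mol/dm³; S̃_{P/Q} = 0.01757/0.3782 = 0.0465.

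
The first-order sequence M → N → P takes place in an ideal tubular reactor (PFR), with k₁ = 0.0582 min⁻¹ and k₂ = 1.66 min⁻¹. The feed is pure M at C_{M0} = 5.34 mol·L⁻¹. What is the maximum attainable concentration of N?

0.166 mol·L⁻¹

For a first-order series the maximum intermediate yield is C_{N,max}/C_{M0} = (k₁/k₂)^[k₂/(k₂−k₁)].
= (0.0582/1.66)^(1.66/(1.66−0.0582)) = (0.03506)^(1.036) = 0.03104.
C_{N,max} = 0.03104×5.34 = 0.166 mol·L⁻¹.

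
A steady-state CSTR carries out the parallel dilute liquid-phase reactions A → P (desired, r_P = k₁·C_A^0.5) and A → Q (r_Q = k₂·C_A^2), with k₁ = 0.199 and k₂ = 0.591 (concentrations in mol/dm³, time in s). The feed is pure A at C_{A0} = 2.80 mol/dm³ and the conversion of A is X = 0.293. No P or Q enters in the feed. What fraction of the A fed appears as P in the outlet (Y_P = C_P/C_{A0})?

Exit C_A = C_{A0}(1−X) = 2.80×0.707 = 1.980 mol/dm³.
In a CSTR the entire volume is at exit conditions, so r_P = 0.199×1.980^0.5 = 0.2800 and r_Q = 0.591×1.980^2 = 2.316.
Fraction of consumed A going to P: r_P/(r_P+r_Q) = 0.1079.
C_P = 0.1079·C_{A0}·X = 0.1079×2.80×0.293 = 0.0885 mol/dm³; Y_P = C_P/C_{A0} = 0.0316.

0.0316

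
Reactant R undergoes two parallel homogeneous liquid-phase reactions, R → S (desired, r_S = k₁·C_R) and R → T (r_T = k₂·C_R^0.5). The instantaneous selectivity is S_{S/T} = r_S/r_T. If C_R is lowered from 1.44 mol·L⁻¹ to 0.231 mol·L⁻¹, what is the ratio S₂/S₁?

S_{S/T} = (k₁/k₂)·C_R^0.5, so S₂/S₁ = (C_{R,2}/C_{R,1})^0.5.
= (0.231/1.44)^0.5 = (0.1604)^0.5 = 0.401.
Selectivity toward S falls as C_R falls — high-concentration operation is favoured.

0.401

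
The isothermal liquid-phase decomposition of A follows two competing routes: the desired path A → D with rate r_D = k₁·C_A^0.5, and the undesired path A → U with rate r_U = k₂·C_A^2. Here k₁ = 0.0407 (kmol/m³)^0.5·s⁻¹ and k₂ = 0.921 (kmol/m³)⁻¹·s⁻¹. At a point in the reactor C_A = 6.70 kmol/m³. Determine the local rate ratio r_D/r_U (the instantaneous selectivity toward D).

S_{D/U} = r_D/r_U = (k₁·C_A^0.5)/(k₂·C_A^2) = (k₁/k₂)·C_A^-1.5.
= (0.0407×6.700^0.5) / (0.921×6.700^2) = 0.1053/41.34 = 0.00255.
The undesired path is higher order in A, so low C_A (CSTR or dilute feed) favours D.

0.00255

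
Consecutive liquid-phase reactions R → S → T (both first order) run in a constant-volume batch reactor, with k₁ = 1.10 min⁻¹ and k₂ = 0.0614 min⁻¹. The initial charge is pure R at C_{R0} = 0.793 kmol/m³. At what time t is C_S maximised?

2.78 min

Setting dC_S/dt = 0 gives t_opt = ln(k₂/k₁)/(k₂−k₁).
= ln(0.0614/1.10)/(0.0614−1.10) = ln(0.05582)/-1.039 = -2.886/-1.039 = 2.78 min.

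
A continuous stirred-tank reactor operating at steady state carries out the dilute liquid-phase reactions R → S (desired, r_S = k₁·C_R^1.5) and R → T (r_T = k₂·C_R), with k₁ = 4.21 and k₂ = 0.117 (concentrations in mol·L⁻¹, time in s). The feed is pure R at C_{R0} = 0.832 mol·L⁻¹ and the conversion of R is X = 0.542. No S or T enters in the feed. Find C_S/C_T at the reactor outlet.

Exit C_R = C_{R0}(1−X) = 0.832×0.458 = 0.3811 mol·L⁻¹.
Rates in a CSTR are evaluated at the outlet concentration: r_S = 4.21×0.3811^1.5 = 0.9903, r_T = 0.117×0.3811 = 0.04458.
Overall selectivity = C_S/C_T = r_Sτ/(r_Tτ) = r_S/r_T = 22.2.

22.2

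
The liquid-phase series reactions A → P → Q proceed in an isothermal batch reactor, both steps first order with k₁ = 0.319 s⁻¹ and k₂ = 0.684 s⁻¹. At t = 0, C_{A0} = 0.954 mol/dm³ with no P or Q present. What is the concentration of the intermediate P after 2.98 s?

0.214 mol/dm³

The intermediate concentration in a first-order A→B→C sequence is C_P = k₁C_{A0}(e^(−k₁t) − e^(−k₂t))/(k₂−k₁).
e^(−k₁t) = e^(−0.319×2.98) = e^(−0.9506) = 0.3865; e^(−k₂t) = e^(−2.038) = 0.1302.
C_P = 0.319×0.954/(0.684−0.319) × (0.3865−0.1302) = 0.8338×0.2563 = 0.2137 mol/dm³.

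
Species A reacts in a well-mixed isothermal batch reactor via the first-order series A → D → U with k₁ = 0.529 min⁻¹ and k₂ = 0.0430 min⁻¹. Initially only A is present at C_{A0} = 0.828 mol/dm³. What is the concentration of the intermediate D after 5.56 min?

0.662 mol/dm³

Solving the coupled first-order balances gives C_D(t) = [k₁/(k₂−k₁)]·C_{A0}·(e^(−k₁t) − e^(−k₂t)).
e^(−k₁t) = e^(−0.529×5.56) = e^(−2.941) = 0.05280; e^(−k₂t) = e^(−0.2391) = 0.7874.
C_D = 0.529×0.828/(0.0430−0.529) × (0.05280−0.7874) = (-0.9013)×(-0.7346) = 0.6620 mol/dm³.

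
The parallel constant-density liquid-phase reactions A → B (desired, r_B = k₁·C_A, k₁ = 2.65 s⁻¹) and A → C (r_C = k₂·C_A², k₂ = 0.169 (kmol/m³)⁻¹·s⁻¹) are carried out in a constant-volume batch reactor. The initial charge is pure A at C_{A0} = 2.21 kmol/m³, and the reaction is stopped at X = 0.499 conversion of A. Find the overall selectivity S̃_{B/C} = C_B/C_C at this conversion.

9.49

C_A = C_{A0}(1−X) = 1.107 kmol/m³.
Along a PFR/batch, dC_B/dC_A = −r_B/(r_B+r_C) = −k₁/(k₁+k₂·C_A).
Integrating from C_{A0} to C_A: C_B = (2.65/0.169)·ln[(2.65+0.169·2.21)/(2.65+0.169·1.11)] = 15.68·ln(3.023/2.837) = 0.9976 kmol/m³.
C_C = (C_{A0}−C_A)−C_B = 0.1052 kmol/m³; S̃_{B/C} = 0.9976/0.1052 = 9.49.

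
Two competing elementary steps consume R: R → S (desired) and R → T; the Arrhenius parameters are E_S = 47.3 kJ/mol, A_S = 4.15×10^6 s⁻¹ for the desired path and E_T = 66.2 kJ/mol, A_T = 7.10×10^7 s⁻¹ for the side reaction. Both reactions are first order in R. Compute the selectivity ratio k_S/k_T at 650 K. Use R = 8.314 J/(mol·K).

With equal orders, S_{S/T} = k_S/k_T = (A_S/A_T)·exp[(E_T−E_S)/(RT)].
(E_T−E_S)/(RT) = (66.2−47.3)×10³/(8.314×650) = 18900/5404 = 3.497.
k_S/k_T = (4.15×10^6/7.10×10^7)·exp(3.497) = 0.05845 × 33.03 = 1.93.
Since E_S < E_T, lowering the temperature improves selectivity toward S.

1.93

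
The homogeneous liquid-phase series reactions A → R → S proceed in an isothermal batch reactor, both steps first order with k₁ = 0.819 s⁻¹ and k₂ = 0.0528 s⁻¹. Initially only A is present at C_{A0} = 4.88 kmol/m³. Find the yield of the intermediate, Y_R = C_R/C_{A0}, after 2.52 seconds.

0.800

Solving the coupled first-order balances gives C_R(t) = [k₁/(k₂−k₁)]·C_{A0}·(e^(−k₁t) − e^(−k₂t)).
e^(−k₁t) = e^(−0.819×2.52) = e^(−2.064) = 0.1270; e^(−k₂t) = e^(−0.1331) = 0.8754.
C_R = 0.819×4.88/(0.0528−0.819) × (0.1270−0.8754) = (-5.216)×(-0.7485) = 3.904 kmol/m³.
Y_R = C_R/C_{A0} = 3.904/4.88 = 0.800.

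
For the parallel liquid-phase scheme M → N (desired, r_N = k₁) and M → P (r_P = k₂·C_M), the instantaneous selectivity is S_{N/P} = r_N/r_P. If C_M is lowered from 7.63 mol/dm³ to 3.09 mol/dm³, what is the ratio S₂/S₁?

S_{N/P} = (k₁/k₂)·C_M⁻¹, so S₂/S₁ = (C_{M,2}/C_{M,1})⁻¹.
= 7.63/3.09 = 2.47.
Selectivity toward N rises as C_M falls — low-concentration operation is favoured.

2.47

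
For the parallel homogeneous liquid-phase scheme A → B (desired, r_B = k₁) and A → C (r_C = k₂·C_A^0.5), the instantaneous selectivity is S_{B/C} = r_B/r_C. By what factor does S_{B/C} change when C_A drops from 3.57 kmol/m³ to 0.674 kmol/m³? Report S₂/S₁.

S_{B/C} = (k₁/k₂)·C_A^-0.5, so S₂/S₁ = (C_{A,2}/C_{A,1})^-0.5.
= (0.674/3.57)^(-0.5) = (0.1888)^(-0.5) = 2.30.
Selectivity toward B rises as C_A falls — low-concentration operation is favoured.

2.30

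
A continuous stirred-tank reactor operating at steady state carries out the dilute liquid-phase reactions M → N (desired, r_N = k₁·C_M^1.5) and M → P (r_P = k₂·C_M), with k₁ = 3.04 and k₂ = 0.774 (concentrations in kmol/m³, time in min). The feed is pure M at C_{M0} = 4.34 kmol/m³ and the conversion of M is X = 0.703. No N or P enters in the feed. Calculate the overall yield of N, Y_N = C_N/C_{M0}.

0.574

Exit C_M = C_{M0}(1−X) = 4.34×0.297 = 1.289 kmol/m³.
Rates in a CSTR are evaluated at the outlet concentration: r_N = 3.04×1.289^1.5 = 4.449, r_P = 0.774×1.289 = 0.9977.
Fraction of consumed M going to N: r_N/(r_N+r_P) = 0.8168.
C_N = 0.8168·C_{M0}·X = 0.8168×4.34×0.703 = 2.49 kmol/m³; Y_N = C_N/C_{M0} = 0.574.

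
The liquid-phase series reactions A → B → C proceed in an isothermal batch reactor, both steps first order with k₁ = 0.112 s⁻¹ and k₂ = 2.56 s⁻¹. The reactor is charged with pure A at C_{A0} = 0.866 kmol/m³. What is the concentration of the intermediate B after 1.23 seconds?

0.0328 kmol/m³

The intermediate concentration in a first-order A→B→C sequence is C_B = k₁C_{A0}(e^(−k₁t) − e^(−k₂t))/(k₂−k₁).
e^(−k₁t) = e^(−0.112×1.23) = e^(−0.1378) = 0.8713; e^(−k₂t) = e^(−3.149) = 0.04290.
C_B = 0.112×0.866/(2.56−0.112) × (0.8713−0.04290) = 0.03962×0.8284 = 0.03282 kmol/m³.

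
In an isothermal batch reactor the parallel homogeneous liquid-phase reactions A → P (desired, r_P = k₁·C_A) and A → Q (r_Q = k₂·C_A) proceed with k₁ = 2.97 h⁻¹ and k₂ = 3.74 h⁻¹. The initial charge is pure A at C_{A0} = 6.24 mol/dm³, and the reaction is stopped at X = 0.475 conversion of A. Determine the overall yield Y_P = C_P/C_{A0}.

0.210

C_A = C_{A0}(1−X) = 3.276 mol/dm³.
Both paths are first order in A, so the instantaneous fraction to P is constant: dC_P/d(−C_A) = k₁/(k₁+k₂) = 0.4426.
C_P = 0.4426·(C_{A0}−C_A) = 0.4426×2.964 = 1.31 mol/dm³.
Y_P = C_P/C_{A0} = 1.312/6.24 = 0.210.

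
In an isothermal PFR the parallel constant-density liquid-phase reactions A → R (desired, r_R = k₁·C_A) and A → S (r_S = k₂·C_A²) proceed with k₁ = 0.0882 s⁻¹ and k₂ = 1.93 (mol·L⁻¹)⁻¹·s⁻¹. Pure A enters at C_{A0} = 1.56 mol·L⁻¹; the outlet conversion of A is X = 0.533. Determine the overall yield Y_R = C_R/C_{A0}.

C_A = C_{A0}(1−X) = 0.7285 mol·L⁻¹.
Along a PFR/batch, dC_R/dC_A = −r_R/(r_R+r_S) = −k₁/(k₁+k₂·C_A).
Integrating from C_{A0} to C_A: C_R = (0.0882/1.93)·ln[(0.0882+1.93·1.56)/(0.0882+1.93·0.729)] = 0.04570·ln(3.099/1.494) = 0.03334 mol·L⁻¹.
Y_R = C_R/C_{A0} = 0.03334/1.56 = 0.0214.

0.0214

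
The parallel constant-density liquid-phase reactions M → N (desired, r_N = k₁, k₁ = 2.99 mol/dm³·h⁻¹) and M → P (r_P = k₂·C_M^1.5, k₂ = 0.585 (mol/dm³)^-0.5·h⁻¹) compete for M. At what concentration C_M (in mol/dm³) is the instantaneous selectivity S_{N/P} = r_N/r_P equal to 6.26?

S_{N/P} = (k₁/k₂)·C_M^-1.5 ⇒ C_M = (S·k₂/k₁)^(1/(-1.5)).
= (6.26×0.585/2.99)^(-0.6667) = (1.225)^(-0.6667) = 0.874 mol/dm³.

0.874 mol/dm³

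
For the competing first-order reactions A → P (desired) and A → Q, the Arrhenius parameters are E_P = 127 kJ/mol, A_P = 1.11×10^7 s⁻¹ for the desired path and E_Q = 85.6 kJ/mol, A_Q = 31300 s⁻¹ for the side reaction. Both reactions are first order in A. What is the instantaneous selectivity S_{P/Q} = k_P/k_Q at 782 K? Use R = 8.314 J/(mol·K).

With equal orders, S_{P/Q} = k_P/k_Q = (A_P/A_Q)·exp[(E_Q−E_P)/(RT)].
(E_Q−E_P)/(RT) = (85.6−127)×10³/(8.314×782) = -41400/6502 = -6.368.
k_P/k_Q = (1.11×10^7/31300)·exp(-6.368) = 354.6 × 0.001716 = 0.609.

0.609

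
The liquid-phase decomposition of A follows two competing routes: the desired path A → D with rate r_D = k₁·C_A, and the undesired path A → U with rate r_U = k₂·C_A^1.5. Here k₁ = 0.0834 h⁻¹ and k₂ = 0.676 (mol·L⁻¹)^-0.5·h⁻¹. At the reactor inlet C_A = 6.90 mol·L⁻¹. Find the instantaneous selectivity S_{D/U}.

0.0470

S_{D/U} = r_D/r_U = (k₁·C_A)/(k₂·C_A^1.5) = (k₁/k₂)·C_A^-0.5.
= (0.0834×6.900) / (0.676×6.900^1.5) = 0.5755/12.25 = 0.0470.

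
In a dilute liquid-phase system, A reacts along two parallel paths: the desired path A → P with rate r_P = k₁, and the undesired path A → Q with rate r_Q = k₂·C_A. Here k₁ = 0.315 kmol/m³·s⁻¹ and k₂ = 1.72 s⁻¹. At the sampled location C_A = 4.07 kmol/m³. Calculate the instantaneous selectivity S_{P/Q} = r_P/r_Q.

0.0450

S_{P/Q} = r_P/r_Q = (k₁)/(k₂·C_A) = (k₁/k₂)·C_A⁻¹.
= (0.315) / (1.72×4.070) = 0.3150/7.000 = 0.0450.
The undesired path is higher order in A, so low C_A (CSTR or dilute feed) favours P.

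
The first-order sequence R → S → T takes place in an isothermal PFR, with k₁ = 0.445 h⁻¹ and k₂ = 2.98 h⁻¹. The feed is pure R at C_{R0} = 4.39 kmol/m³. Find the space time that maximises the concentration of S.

For first-order series the maximum of C_S occurs at τ_opt = ln(k₂/k₁)/(k₂−k₁).
= ln(2.98/0.445)/(2.98−0.445) = ln(6.697)/2.535 = 1.902/2.535 = 0.750 h.

0.750 h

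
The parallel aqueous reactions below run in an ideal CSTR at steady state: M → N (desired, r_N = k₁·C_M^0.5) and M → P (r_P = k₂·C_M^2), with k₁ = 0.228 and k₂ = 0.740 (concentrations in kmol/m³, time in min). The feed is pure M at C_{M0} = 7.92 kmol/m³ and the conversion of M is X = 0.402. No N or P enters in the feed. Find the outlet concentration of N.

0.0924 kmol/m³

Exit C_M = C_{M0}(1−X) = 7.92×0.598 = 4.736 kmol/m³.
A CSTR operates uniformly at the exit composition, giving r_N = 0.4962 and r_P = 16.60 (each k·C_M^n at C_M = 4.736).
Fraction of consumed M going to N: r_N/(r_N+r_P) = 0.02902.
C_N = 0.02902·C_{M0}·X = 0.02902×7.92×0.402 = 0.0924 kmol/m³.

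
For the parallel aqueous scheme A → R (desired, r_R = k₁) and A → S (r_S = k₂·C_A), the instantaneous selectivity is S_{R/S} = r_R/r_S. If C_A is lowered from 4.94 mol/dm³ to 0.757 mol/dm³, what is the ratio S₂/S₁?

6.53

S_{R/S} = (k₁/k₂)·C_A⁻¹, so S₂/S₁ = (C_{A,2}/C_{A,1})⁻¹.
= 4.94/0.757 = 6.53.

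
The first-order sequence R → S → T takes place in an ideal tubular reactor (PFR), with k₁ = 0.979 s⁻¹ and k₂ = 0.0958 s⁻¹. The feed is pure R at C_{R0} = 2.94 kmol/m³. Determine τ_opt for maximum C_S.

2.63 s

Setting dC_S/dτ = 0 gives τ_opt = ln(k₂/k₁)/(k₂−k₁).
= ln(0.0958/0.979)/(0.0958−0.979) = ln(0.09785)/-0.8832 = -2.324/-0.8832 = 2.63 s.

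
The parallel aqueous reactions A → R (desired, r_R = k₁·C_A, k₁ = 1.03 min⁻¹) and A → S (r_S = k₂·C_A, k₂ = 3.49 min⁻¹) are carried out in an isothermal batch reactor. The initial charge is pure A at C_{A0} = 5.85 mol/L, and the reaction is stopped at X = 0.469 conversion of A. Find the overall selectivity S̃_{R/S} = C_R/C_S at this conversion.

0.295

C_A = C_{A0}(1−X) = 3.106 mol/L.
Both paths are first order in A, so the instantaneous fraction to R is constant: dC_R/d(−C_A) = k₁/(k₁+k₂) = 0.2279.
C_R = 0.2279·(C_{A0}−C_A) = 0.2279×2.744 = 0.625 mol/L.
C_S = (C_{A0}−C_A)−C_R = 2.118 mol/L; S̃_{R/S} = 0.6252/2.118 = 0.295.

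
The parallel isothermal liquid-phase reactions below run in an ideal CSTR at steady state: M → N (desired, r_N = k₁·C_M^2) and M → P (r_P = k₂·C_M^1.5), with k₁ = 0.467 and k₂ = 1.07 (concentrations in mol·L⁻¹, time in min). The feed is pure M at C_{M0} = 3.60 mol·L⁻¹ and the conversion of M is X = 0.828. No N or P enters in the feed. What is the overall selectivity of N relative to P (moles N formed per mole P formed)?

Exit C_M = C_{M0}(1−X) = 3.60×0.172 = 0.6192 mol·L⁻¹.
Rates in a CSTR are evaluated at the outlet concentration: r_N = 0.467×0.6192^2 = 0.1791, r_P = 1.07×0.6192^1.5 = 0.5214.
Overall selectivity = C_N/C_P = r_Nτ/(r_Pτ) = r_N/r_P = 0.343.

0.343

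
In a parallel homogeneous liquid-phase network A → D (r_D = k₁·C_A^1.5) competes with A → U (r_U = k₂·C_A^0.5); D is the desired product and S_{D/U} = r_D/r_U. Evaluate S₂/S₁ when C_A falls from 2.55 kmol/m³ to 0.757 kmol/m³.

S_{D/U} = (k₁/k₂)·C_A, so S₂/S₁ = (C_{A,2}/C_{A,1}).
= 0.757/2.55 = 0.297.
Selectivity toward D falls as C_A falls — high-concentration operation is favoured.

0.297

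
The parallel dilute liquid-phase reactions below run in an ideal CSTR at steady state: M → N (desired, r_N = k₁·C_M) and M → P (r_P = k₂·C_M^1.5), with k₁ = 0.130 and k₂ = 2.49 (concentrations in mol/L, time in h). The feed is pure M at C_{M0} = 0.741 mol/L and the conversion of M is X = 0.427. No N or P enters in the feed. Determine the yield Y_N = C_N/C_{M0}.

0.0317

Exit C_M = C_{M0}(1−X) = 0.741×0.573 = 0.4246 mol/L.
A CSTR operates uniformly at the exit composition, giving r_N = 0.05520 and r_P = 0.6889 (each k·C_M^n at C_M = 0.4246).
Fraction of consumed M going to N: r_N/(r_N+r_P) = 0.07418.
C_N = 0.07418·C_{M0}·X = 0.07418×0.741×0.427 = 0.0235 mol/L; Y_N = C_N/C_{M0} = 0.0317.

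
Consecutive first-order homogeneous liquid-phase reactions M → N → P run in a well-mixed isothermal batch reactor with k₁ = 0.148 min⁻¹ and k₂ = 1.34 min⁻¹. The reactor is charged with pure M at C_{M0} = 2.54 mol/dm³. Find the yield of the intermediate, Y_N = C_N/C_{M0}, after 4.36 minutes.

0.0648

Solving the coupled first-order balances gives C_N(t) = [k₁/(k₂−k₁)]·C_{M0}·(e^(−k₁t) − e^(−k₂t)).
e^(−k₁t) = e^(−0.148×4.36) = e^(−0.6453) = 0.5245; e^(−k₂t) = e^(−5.842) = 0.002902.
C_N = 0.148×2.54/(1.34−0.148) × (0.5245−0.002902) = 0.3154×0.5216 = 0.1645 mol/dm³.
Y_N = C_N/C_{M0} = 0.1645/2.54 = 0.0648.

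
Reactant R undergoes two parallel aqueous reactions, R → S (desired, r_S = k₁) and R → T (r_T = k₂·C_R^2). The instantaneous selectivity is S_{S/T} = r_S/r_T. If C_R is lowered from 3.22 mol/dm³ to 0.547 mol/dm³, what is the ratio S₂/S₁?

S_{S/T} = (k₁/k₂)·C_R^-2, so S₂/S₁ = (C_{R,2}/C_{R,1})^-2.
= (0.547/3.22)^(-2) = (0.1699)^(-2) = 34.7.

34.7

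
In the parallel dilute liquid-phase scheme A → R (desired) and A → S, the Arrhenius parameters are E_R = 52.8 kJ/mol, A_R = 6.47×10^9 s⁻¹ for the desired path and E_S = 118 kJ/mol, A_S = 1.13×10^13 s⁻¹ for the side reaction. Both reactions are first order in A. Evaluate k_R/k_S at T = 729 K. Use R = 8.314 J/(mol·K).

26.9

Since both paths have the same order in A, the concentration cancels and S_{R/S} = k_R/k_S = (A_R/A_S)·exp[(E_S−E_R)/(RT)].
(E_S−E_R)/(RT) = (118−52.8)×10³/(8.314×729) = 65200/6061 = 10.76.
k_R/k_S = (6.47×10^9/1.13×10^13)·exp(10.76) = 5.726×10^-4 × 46980 = 26.9.
Since E_R < E_S, lowering the temperature improves selectivity toward R.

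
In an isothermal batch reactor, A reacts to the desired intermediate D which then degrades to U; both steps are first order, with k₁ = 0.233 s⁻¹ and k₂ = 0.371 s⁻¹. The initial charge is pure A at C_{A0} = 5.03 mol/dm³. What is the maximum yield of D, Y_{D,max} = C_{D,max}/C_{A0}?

For a first-order series the maximum intermediate yield is C_{D,max}/C_{A0} = (k₁/k₂)^[k₂/(k₂−k₁)].
= (0.233/0.371)^(0.371/(0.371−0.233)) = (0.6280)^(2.688) = 0.2863.

0.286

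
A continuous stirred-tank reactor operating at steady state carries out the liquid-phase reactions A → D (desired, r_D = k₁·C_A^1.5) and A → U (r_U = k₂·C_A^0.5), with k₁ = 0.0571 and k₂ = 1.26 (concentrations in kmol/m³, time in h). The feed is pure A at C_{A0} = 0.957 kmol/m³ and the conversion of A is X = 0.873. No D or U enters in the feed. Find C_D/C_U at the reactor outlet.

Exit C_A = C_{A0}(1−X) = 0.957×0.127 = 0.1215 kmol/m³.
Rates in a CSTR are evaluated at the outlet concentration: r_D = 0.0571×0.1215^1.5 = 0.002419, r_U = 1.26×0.1215^0.5 = 0.4393.
Overall selectivity = C_D/C_U = r_Dτ/(r_Uτ) = r_D/r_U = 0.00551.

0.00551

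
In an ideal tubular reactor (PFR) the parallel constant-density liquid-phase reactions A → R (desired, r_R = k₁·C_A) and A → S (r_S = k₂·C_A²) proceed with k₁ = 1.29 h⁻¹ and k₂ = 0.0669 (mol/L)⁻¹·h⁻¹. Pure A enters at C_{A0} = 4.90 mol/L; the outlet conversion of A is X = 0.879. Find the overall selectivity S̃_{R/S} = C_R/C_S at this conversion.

C_A = C_{A0}(1−X) = 0.5929 mol/L.
Along a PFR/batch, dC_R/dC_A = −r_R/(r_R+r_S) = −k₁/(k₁+k₂·C_A).
Integrating from C_{A0} to C_A: C_R = (1.29/0.0669)·ln[(1.29+0.0669·4.90)/(1.29+0.0669·0.593)] = 19.28·ln(1.618/1.330) = 3.782 mol/L.
C_S = (C_{A0}−C_A)−C_R = 0.5249 mol/L; S̃_{R/S} = 3.782/0.5249 = 7.21.

7.21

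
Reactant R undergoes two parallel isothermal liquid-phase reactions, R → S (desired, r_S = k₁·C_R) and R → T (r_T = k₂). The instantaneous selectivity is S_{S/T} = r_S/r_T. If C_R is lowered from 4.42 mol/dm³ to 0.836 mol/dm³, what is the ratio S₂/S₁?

0.189

S_{S/T} = (k₁/k₂)·C_R, so S₂/S₁ = (C_{R,2}/C_{R,1}).
= 0.836/4.42 = 0.189.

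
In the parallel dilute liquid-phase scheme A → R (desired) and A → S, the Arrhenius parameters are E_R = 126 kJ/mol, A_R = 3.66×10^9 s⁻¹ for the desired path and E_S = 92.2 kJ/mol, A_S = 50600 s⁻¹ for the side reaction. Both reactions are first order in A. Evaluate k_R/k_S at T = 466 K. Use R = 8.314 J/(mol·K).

11.8

Since both paths have the same order in A, the concentration cancels and S_{R/S} = k_R/k_S = (A_R/A_S)·exp[(E_S−E_R)/(RT)].
(E_S−E_R)/(RT) = (92.2−126)×10³/(8.314×466) = -33800/3874 = -8.724.
k_R/k_S = (3.66×10^9/50600)·exp(-8.724) = 72332 × 1.626×10^-4 = 11.8.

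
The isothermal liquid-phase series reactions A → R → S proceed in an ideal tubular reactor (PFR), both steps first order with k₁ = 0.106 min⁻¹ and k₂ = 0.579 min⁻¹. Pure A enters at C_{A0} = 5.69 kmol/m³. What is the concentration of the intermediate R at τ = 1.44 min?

0.541 kmol/m³

The intermediate concentration in a first-order A→B→C sequence is C_R = k₁C_{A0}(e^(−k₁τ) − e^(−k₂τ))/(k₂−k₁).
e^(−k₁τ) = e^(−0.106×1.44) = e^(−0.1526) = 0.8584; e^(−k₂τ) = e^(−0.8338) = 0.4344.
C_R = 0.106×5.69/(0.579−0.106) × (0.8584−0.4344) = 1.275×0.4240 = 0.5407 kmol/m³.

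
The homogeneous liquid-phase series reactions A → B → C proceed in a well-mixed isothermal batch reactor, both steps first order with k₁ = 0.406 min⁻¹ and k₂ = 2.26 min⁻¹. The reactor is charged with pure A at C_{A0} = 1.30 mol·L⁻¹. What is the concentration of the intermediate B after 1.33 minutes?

0.152 mol·L⁻¹

For first-order series with pure A initially, C_B(t) = k₁C_{A0}/(k₂−k₁)·(e^(−k₁t) − e^(−k₂t)).
e^(−k₁t) = e^(−0.406×1.33) = e^(−0.5400) = 0.5828; e^(−k₂t) = e^(−3.006) = 0.04950.
C_B = 0.406×1.30/(2.26−0.406) × (0.5828−0.04950) = 0.2847×0.5333 = 0.1518 mol·L⁻¹.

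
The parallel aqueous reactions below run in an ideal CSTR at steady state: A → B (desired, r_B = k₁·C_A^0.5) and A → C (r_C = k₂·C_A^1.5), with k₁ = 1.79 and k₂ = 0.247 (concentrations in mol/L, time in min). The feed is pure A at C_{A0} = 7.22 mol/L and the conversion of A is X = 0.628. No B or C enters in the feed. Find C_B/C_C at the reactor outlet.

Exit C_A = C_{A0}(1−X) = 7.22×0.372 = 2.686 mol/L.
A CSTR operates uniformly at the exit composition, giving r_B = 2.934 and r_C = 1.087 (each k·C_A^n at C_A = 2.686).
Overall selectivity = C_B/C_C = r_Bτ/(r_Cτ) = r_B/r_C = 2.70.

2.70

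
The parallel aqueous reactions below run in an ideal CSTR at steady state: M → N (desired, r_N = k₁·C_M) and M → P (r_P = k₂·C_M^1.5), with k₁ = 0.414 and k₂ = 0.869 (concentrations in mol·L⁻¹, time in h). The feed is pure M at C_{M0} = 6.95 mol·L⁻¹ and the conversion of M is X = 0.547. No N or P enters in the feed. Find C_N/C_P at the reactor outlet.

0.268

Exit C_M = C_{M0}(1−X) = 6.95×0.453 = 3.148 mol·L⁻¹.
A CSTR operates uniformly at the exit composition, giving r_N = 1.303 and r_P = 4.854 (each k·C_M^n at C_M = 3.148).
Overall selectivity = C_N/C_P = r_Nτ/(r_Pτ) = r_N/r_P = 0.268.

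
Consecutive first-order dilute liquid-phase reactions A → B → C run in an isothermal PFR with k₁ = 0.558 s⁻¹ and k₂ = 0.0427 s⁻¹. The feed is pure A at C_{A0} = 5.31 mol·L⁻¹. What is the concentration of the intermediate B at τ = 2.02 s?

3.41 mol·L⁻¹

Solving the coupled first-order balances gives C_B(τ) = [k₁/(k₂−k₁)]·C_{A0}·(e^(−k₁τ) − e^(−k₂τ)).
e^(−k₁τ) = e^(−0.558×2.02) = e^(−1.127) = 0.3240; e^(−k₂τ) = e^(−0.08625) = 0.9174.
C_B = 0.558×5.31/(0.0427−0.558) × (0.3240−0.9174) = (-5.750)×(-0.5934) = 3.412 mol·L⁻¹.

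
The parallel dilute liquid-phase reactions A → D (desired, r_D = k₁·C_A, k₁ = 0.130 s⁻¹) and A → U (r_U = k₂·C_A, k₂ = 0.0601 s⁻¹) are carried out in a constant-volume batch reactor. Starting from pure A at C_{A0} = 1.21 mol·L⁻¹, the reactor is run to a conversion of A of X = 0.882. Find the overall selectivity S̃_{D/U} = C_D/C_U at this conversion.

C_A = C_{A0}(1−X) = 0.1428 mol·L⁻¹.
Both paths are first order in A, so the instantaneous fraction to D is constant: dC_D/d(−C_A) = k₁/(k₁+k₂) = 0.6839.
C_D = 0.6839·(C_{A0}−C_A) = 0.6839×1.067 = 0.730 mol·L⁻¹.
C_U = (C_{A0}−C_A)−C_D = 0.3374 mol·L⁻¹; S̃_{D/U} = 0.7298/0.3374 = 2.16.

2.16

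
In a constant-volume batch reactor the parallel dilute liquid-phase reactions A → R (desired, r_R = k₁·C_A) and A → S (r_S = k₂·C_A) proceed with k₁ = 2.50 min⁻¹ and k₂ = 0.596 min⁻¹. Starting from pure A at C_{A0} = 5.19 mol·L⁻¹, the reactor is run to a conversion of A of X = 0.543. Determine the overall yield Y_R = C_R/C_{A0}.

C_A = C_{A0}(1−X) = 2.372 mol·L⁻¹.
Both paths are first order in A, so the instantaneous fraction to R is constant: dC_R/d(−C_A) = k₁/(k₁+k₂) = 0.8075.
C_R = 0.8075·(C_{A0}−C_A) = 0.8075×2.818 = 2.28 mol·L⁻¹.
Y_R = C_R/C_{A0} = 2.276/5.19 = 0.438.

0.438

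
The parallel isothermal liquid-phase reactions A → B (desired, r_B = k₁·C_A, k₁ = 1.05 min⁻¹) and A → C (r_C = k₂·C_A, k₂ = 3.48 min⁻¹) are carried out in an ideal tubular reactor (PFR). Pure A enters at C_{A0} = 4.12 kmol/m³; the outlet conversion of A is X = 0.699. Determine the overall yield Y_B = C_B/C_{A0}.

C_A = C_{A0}(1−X) = 1.240 kmol/m³.
Both paths are first order in A, so the instantaneous fraction to B is constant: dC_B/d(−C_A) = k₁/(k₁+k₂) = 0.2318.
C_B = 0.2318·(C_{A0}−C_A) = 0.2318×2.880 = 0.668 kmol/m³.
Y_B = C_B/C_{A0} = 0.6675/4.12 = 0.162.

0.162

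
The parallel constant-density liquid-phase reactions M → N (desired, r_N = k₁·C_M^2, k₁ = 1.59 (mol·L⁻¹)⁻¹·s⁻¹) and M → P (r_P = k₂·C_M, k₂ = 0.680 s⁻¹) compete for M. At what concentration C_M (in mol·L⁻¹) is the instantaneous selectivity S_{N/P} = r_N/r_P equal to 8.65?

S_{N/P} = (k₁/k₂)·C_M ⇒ C_M = S·k₂/k₁.
= 8.65×0.680/1.59 = 3.70 mol·L⁻¹.

3.70 mol·L⁻¹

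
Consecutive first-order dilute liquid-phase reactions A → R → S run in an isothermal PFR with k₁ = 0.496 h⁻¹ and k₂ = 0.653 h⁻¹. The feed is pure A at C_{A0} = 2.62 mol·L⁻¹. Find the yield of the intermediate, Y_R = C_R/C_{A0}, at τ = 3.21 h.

The intermediate concentration in a first-order A→B→C sequence is C_R = k₁C_{A0}(e^(−k₁τ) − e^(−k₂τ))/(k₂−k₁).
e^(−k₁τ) = e^(−0.496×3.21) = e^(−1.592) = 0.2035; e^(−k₂τ) = e^(−2.096) = 0.1229.
C_R = 0.496×2.62/(0.653−0.496) × (0.2035−0.1229) = 8.277×0.08055 = 0.6668 mol·L⁻¹.
Y_R = C_R/C_{A0} = 0.6668/2.62 = 0.254.

0.254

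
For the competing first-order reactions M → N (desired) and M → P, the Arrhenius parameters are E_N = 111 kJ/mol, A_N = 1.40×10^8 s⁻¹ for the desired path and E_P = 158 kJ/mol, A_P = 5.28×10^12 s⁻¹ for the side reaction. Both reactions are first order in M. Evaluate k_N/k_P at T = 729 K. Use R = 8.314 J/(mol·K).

0.0618

k_N/k_P = (A_N/A_P)·exp[−(E_N−E_P)/(RT)] = (A_N/A_P)·exp[(E_P−E_N)/(RT)].
(E_P−E_N)/(RT) = (158−111)×10³/(8.314×729) = 47000/6061 = 7.755.
k_N/k_P = (1.40×10^8/5.28×10^12)·exp(7.755) = 2.652×10^-5 × 2332 = 0.0618.
Since E_N < E_P, lowering the temperature improves selectivity toward N.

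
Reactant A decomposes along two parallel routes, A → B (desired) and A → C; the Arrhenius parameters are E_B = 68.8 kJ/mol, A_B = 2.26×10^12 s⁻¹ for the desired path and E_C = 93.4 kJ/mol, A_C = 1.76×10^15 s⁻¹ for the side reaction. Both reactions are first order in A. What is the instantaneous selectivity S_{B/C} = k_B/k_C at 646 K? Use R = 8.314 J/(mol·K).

0.125

With equal orders, S_{B/C} = k_B/k_C = (A_B/A_C)·exp[(E_C−E_B)/(RT)].
(E_C−E_B)/(RT) = (93.4−68.8)×10³/(8.314×646) = 24600/5371 = 4.580.
k_B/k_C = (2.26×10^12/1.76×10^15)·exp(4.580) = 0.001284 × 97.54 = 0.125.
Since E_B < E_C, lowering the temperature improves selectivity toward B.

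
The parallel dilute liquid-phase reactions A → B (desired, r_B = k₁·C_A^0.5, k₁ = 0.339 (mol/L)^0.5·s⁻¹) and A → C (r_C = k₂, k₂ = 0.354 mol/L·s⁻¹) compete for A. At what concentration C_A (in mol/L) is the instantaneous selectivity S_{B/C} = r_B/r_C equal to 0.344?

S_{B/C} = (k₁/k₂)·C_A^0.5 ⇒ C_A = (S·k₂/k₁)^(2).
= (0.344×0.354/0.339)^(2) = (0.3592)^(2) = 0.129 mol/L.

0.129 mol/L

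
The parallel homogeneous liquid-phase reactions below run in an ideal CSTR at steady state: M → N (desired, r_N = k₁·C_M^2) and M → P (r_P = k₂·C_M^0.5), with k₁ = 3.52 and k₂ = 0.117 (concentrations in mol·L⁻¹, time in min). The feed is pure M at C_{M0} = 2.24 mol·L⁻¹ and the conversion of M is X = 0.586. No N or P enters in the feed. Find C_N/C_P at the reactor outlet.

26.9

Exit C_M = C_{M0}(1−X) = 2.24×0.414 = 0.9274 mol·L⁻¹.
In a CSTR the entire volume is at exit conditions, so r_N = 3.52×0.9274^2 = 3.027 and r_P = 0.117×0.9274^0.5 = 0.1127.
Overall selectivity = C_N/C_P = r_Nτ/(r_Pτ) = r_N/r_P = 26.9.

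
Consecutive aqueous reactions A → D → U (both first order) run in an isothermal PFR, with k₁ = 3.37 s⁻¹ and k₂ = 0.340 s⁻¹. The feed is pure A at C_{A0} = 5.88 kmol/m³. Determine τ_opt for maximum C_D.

0.757 s

The intermediate peaks when r₁ = r₂, i.e. k₁e^(−k₁τ) = k₂e^(−k₂τ), giving τ_opt = ln(k₂/k₁)/(k₂−k₁).
= ln(0.340/3.37)/(0.340−3.37) = ln(0.1009)/-3.030 = -2.294/-3.030 = 0.757 s.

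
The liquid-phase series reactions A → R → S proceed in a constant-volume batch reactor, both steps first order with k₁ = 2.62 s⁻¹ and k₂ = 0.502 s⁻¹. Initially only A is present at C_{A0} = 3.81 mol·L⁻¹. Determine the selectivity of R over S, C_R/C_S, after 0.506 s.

Solving the coupled first-order balances gives C_R(t) = [k₁/(k₂−k₁)]·C_{A0}·(e^(−k₁t) − e^(−k₂t)).
e^(−k₁t) = e^(−2.62×0.506) = e^(−1.326) = 0.2656; e^(−k₂t) = e^(−0.2540) = 0.7757.
C_R = 2.62×3.81/(0.502−2.62) × (0.2656−0.7757) = (-4.713)×(-0.5101) = 2.404 mol·L⁻¹.
C_A = C_{A0}e^(−k₁t) = 1.012 mol·L⁻¹, so C_S = C_{A0}−C_A−C_R = 0.3940 mol·L⁻¹; C_R/C_S = 6.10.

6.10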